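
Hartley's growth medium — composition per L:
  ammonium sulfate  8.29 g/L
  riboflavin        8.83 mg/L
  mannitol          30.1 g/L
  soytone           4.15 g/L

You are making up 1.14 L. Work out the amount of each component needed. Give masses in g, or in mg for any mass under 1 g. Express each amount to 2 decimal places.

ammonium sulfate 9.45 g; riboflavin 10.07 mg; mannitol 34.31 g; soytone 4.73 g

Working volume: 1.14 L.
ammonium sulfate: 8.29 g/L × 1.14 L = 9.45 g
riboflavin: 8.83 mg/L × 1.14 L = 10.07 mg
mannitol: 30.1 g/L × 1.14 L = 34.31 g
soytone: 4.15 g/L × 1.14 L = 4.73 g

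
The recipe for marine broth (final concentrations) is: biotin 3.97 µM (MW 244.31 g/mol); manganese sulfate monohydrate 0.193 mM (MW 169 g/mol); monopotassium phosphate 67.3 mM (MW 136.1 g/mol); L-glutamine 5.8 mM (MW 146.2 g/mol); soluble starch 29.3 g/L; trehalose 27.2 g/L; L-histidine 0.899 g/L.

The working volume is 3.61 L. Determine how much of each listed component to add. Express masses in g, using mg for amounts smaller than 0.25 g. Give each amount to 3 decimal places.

biotin 3.501 mg; manganese sulfate monohydrate 117.747 mg; monopotassium phosphate 33.066 g; L-glutamine 3.061 g; soluble starch 105.773 g; trehalose 98.192 g; L-histidine 3.245 g

Scale factor relative to 1 L: 3.61.
biotin: 3.97 µmol/L × 244.31 g/mol × 3.61 L ÷ 1000 = 3.501 mg
manganese sulfate monohydrate: 0.193 mmol/L × 169 mg/mmol × 3.61 L = 117.747 mg
monopotassium phosphate: 67.3 mmol/L × 136.1 g/mol × 3.61 L ÷ 1000 = 33.066 g
L-glutamine: 5.8 mmol/L × 146.2 g/mol × 3.61 L ÷ 1000 = 3.061 g
soluble starch: 29.3 g/L × 3.61 L = 105.773 g
trehalose: 27.2 g/L × 3.61 L = 98.192 g
L-histidine: 0.899 g/L × 3.61 L = 3.245 g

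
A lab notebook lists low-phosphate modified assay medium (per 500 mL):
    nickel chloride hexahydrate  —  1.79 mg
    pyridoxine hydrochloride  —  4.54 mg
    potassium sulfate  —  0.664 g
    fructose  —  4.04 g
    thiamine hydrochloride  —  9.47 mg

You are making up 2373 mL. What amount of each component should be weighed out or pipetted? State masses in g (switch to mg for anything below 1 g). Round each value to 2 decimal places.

Scale factor = 2373 mL / 500 mL = 4.746.
nickel chloride hexahydrate: 1.79 mg × (2373 mL / 500 mL) = 8.50 mg
pyridoxine hydrochloride: 4.54 mg × (2373 mL / 500 mL) = 21.55 mg
potassium sulfate: 0.664 g × (2373 mL / 500 mL) = 3.15 g
fructose: 4.04 g × (2373 mL / 500 mL) = 19.17 g
thiamine hydrochloride: 9.47 mg × (2373 mL / 500 mL) = 44.94 mg

nickel chloride hexahydrate 8.50 mg; pyridoxine hydrochloride 21.55 mg; potassium sulfate 3.15 g; fructose 19.17 g; thiamine hydrochloride 44.94 mg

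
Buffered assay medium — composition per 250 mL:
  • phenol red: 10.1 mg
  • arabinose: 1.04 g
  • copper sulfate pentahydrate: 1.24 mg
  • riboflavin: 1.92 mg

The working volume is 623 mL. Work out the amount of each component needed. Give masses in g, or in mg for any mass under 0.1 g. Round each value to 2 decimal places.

Ratio of target to recipe volume: 623 / 250 = 2.492.
phenol red: 10.1 mg × (623 mL / 250 mL) = 25.17 mg
arabinose: 1.04 g × (623 mL / 250 mL) = 2.59 g
copper sulfate pentahydrate: 1.24 mg × (623 mL / 250 mL) = 3.09 mg
riboflavin: 1.92 mg × (623 mL / 250 mL) = 4.78 mg

phenol red 25.17 mg; arabinose 2.59 g; copper sulfate pentahydrate 3.09 mg; riboflavin 4.78 mg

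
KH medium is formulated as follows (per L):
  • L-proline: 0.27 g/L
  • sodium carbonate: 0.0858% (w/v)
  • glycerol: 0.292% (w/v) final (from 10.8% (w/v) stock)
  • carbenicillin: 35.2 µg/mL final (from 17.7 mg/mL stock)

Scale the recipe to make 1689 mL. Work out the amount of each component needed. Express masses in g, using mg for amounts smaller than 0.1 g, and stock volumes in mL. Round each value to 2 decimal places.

L-proline 0.46 g; sodium carbonate 1.45 g; glycerol 45.67 mL; carbenicillin 3.36 mL

Scale factor relative to 1 L: 1.689.
L-proline: 0.27 g/L × 1.689 L = 0.46 g
sodium carbonate: 0.0858 g per 100 mL × 1689 mL ÷ 100 = 1.45 g
glycerol: C1V1 = C2V2 → 0.292% ÷ 10.8% × 1689 mL = 45.67 mL
carbenicillin: dilute stock: 35.2 µg/mL × 1689 mL ÷ 17700 µg/mL = 3.36 mL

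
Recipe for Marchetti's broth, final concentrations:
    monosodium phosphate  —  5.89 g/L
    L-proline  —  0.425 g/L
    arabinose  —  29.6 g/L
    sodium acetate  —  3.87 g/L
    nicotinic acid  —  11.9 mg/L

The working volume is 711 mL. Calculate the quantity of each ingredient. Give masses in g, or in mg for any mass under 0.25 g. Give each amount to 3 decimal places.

Scale factor relative to 1 L: 0.711.
monosodium phosphate: 5.89 g/L × 0.711 L = 4.188 g
L-proline: 0.425 g/L × 0.711 L = 0.302 g
arabinose: 29.6 g/L × 0.711 L = 21.046 g
sodium acetate: 3.87 g/L × 0.711 L = 2.752 g
nicotinic acid: 11.9 mg/L × 0.711 L = 8.461 mg

monosodium phosphate 4.188 g; L-proline 0.302 g; arabinose 21.046 g; sodium acetate 2.752 g; nicotinic acid 8.461 mg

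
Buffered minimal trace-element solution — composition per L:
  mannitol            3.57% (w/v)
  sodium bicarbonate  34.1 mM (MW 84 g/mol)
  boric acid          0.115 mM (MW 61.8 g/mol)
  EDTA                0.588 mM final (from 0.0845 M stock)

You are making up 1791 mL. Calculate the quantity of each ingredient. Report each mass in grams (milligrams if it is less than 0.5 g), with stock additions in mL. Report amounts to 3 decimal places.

Working volume: 1791 mL = 1.791 L.
mannitol: 3.57% w/v = 35.7 g/L → 35.7 × 1.791 L = 63.939 g
sodium bicarbonate: 34.1 mmol/L × 84 g/mol × 1.791 L ÷ 1000 = 5.130 g
boric acid: 0.115 mmol/L × 61.8 mg/mmol × 1.791 L = 12.729 mg
EDTA: V = C2·V2/C1 = 0.588 mM × 1791 mL ÷ 84.5 mM = 12.463 mL

mannitol 63.939 g; sodium bicarbonate 5.130 g; boric acid 12.729 mg; EDTA 12.463 mL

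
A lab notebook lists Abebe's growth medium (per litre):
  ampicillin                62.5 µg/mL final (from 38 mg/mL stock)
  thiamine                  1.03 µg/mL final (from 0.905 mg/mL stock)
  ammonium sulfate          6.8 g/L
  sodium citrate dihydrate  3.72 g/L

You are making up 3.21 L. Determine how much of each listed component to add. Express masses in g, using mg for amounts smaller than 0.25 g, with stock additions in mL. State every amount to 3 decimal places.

ampicillin 5.280 mL; thiamine 3.653 mL; ammonium sulfate 21.828 g; sodium citrate dihydrate 11.941 g

Scale factor relative to 1 L: 3.21.
ampicillin: V = C2·V2/C1 = 62.5 µg/mL × 3210 mL ÷ 38000 µg/mL = 5.280 mL
thiamine: dilute stock: 1.03 µg/mL × 3210 mL ÷ 905 µg/mL = 3.653 mL
ammonium sulfate: 6.8 g/L × 3.21 L = 21.828 g
sodium citrate dihydrate: 3.72 g/L × 3.21 L = 11.941 g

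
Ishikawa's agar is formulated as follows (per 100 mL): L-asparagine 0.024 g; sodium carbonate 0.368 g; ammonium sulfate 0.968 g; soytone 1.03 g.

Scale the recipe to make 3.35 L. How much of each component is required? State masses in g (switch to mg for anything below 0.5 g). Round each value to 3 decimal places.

L-asparagine 0.804 g; sodium carbonate 12.328 g; ammonium sulfate 32.428 g; soytone 34.505 g

Scale factor = 3350 mL / 100 mL = 33.5.
L-asparagine: 0.024 g × (3350 mL / 100 mL) = 0.804 g
sodium carbonate: 0.368 g × (3350 mL / 100 mL) = 12.328 g
ammonium sulfate: 0.968 g × (3350 mL / 100 mL) = 32.428 g
soytone: 1.03 g × (3350 mL / 100 mL) = 34.505 g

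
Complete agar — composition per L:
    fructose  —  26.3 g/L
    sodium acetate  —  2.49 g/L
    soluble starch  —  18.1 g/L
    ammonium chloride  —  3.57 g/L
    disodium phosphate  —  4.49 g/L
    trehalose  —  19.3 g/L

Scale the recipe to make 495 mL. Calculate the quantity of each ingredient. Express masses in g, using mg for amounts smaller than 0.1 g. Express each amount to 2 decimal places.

fructose 13.02 g; sodium acetate 1.23 g; soluble starch 8.96 g; ammonium chloride 1.77 g; disodium phosphate 2.22 g; trehalose 9.55 g

Target volume = 495 mL = 0.495 L.
fructose: 26.3 g/L × 0.495 L = 13.02 g
sodium acetate: 2.49 g/L × 0.495 L = 1.23 g
soluble starch: 18.1 g/L × 0.495 L = 8.96 g
ammonium chloride: 3.57 g/L × 0.495 L = 1.77 g
disodium phosphate: 4.49 g/L × 0.495 L = 2.22 g
trehalose: 19.3 g/L × 0.495 L = 9.55 g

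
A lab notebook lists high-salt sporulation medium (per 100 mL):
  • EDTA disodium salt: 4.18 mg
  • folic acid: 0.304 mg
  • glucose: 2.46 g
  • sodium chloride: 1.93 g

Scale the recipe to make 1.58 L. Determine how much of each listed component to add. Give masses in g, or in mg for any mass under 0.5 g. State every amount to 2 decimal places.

EDTA disodium salt 66.04 mg; folic acid 4.80 mg; glucose 38.87 g; sodium chloride 30.49 g

Scale factor = 1580 mL / 100 mL = 15.8.
EDTA disodium salt: 4.18 mg × (1580 mL / 100 mL) = 66.04 mg
folic acid: 0.304 mg × (1580 mL / 100 mL) = 4.80 mg
glucose: 2.46 g × (1580 mL / 100 mL) = 38.87 g
sodium chloride: 1.93 g × (1580 mL / 100 mL) = 30.49 g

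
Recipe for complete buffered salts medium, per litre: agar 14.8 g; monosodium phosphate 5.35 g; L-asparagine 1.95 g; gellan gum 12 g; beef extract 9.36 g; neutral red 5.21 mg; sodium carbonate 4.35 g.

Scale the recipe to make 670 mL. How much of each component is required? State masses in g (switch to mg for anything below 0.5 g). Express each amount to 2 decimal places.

Ratio of target to recipe volume: 670 / 1000 = 0.67.
agar: 14.8 g × (670 mL / 1000 mL) = 9.92 g
monosodium phosphate: 5.35 g × (670 mL / 1000 mL) = 3.58 g
L-asparagine: 1.95 g × (670 mL / 1000 mL) = 1.31 g
gellan gum: 12 g × (670 mL / 1000 mL) = 8.04 g
beef extract: 9.36 g × (670 mL / 1000 mL) = 6.27 g
neutral red: 5.21 mg × (670 mL / 1000 mL) = 3.49 mg
sodium carbonate: 4.35 g × (670 mL / 1000 mL) = 2.91 g

agar 9.92 g; monosodium phosphate 3.58 g; L-asparagine 1.31 g; gellan gum 8.04 g; beef extract 6.27 g; neutral red 3.49 mg; sodium carbonate 2.91 g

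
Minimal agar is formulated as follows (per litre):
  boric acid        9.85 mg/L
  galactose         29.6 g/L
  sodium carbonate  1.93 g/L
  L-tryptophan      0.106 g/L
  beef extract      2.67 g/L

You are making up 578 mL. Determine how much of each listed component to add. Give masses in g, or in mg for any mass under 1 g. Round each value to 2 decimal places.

Working volume: 578 mL = 0.578 L.
boric acid: 9.85 mg/L × 0.578 L = 5.69 mg
galactose: 29.6 g/L × 0.578 L = 17.11 g
sodium carbonate: 1.93 g/L × 0.578 L = 1.12 g
L-tryptophan: 0.106 g/L × 0.578 L = 0.061268 g = 61.27 mg
beef extract: 2.67 g/L × 0.578 L = 1.54 g

boric acid 5.69 mg; galactose 17.11 g; sodium carbonate 1.12 g; L-tryptophan 61.27 mg; beef extract 1.54 g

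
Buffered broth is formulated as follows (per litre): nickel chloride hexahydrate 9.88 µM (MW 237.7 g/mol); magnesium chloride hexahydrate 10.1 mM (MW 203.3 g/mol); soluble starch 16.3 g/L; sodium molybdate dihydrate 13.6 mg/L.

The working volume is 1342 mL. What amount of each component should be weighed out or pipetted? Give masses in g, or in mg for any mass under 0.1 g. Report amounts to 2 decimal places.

Target volume = 1342 mL = 1.342 L.
nickel chloride hexahydrate: 9.88 µmol/L × 237.7 g/mol × 1.342 L ÷ 1000 = 3.15 mg
magnesium chloride hexahydrate: 10.1 mmol/L × 203.3 g/mol × 1.342 L ÷ 1000 = 2.76 g
soluble starch: 16.3 g/L × 1.342 L = 21.87 g
sodium molybdate dihydrate: 13.6 mg/L × 1.342 L = 18.25 mg

nickel chloride hexahydrate 3.15 mg; magnesium chloride hexahydrate 2.76 g; soluble starch 21.87 g; sodium molybdate dihydrate 18.25 mg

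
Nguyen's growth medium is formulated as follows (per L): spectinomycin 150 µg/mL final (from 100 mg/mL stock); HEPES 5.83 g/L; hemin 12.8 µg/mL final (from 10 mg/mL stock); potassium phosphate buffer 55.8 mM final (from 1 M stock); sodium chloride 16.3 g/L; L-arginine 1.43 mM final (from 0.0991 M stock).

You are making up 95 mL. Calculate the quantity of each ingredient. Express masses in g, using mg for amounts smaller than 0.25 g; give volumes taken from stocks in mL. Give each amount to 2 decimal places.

spectinomycin 0.14 mL; HEPES 0.55 g; hemin 0.12 mL; potassium phosphate buffer 5.30 mL; sodium chloride 1.55 g; L-arginine 1.37 mL

Scale factor relative to 1 L: 0.095.
spectinomycin: dilute stock: 150 µg/mL × 95 mL ÷ 100000 µg/mL = 0.14 mL
HEPES: 5.83 g/L × 0.095 L = 0.55 g
hemin: dilute stock: 12.8 µg/mL × 95 mL ÷ 10000 µg/mL = 0.12 mL
potassium phosphate buffer: V = C2·V2/C1 = 55.8 mM × 95 mL ÷ 1000 mM = 5.30 mL
sodium chloride: 16.3 g/L × 0.095 L = 1.55 g
L-arginine: C1V1 = C2V2 → 1.43 mM × 95 mL ÷ 99.1 mM = 1.37 mL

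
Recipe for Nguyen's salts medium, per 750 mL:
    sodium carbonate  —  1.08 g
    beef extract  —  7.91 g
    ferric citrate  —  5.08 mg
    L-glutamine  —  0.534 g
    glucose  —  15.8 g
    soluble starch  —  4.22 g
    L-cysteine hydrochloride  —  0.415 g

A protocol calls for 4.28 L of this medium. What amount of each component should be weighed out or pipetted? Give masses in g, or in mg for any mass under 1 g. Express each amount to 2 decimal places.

sodium carbonate 6.16 g; beef extract 45.14 g; ferric citrate 28.99 mg; L-glutamine 3.05 g; glucose 90.17 g; soluble starch 24.08 g; L-cysteine hydrochloride 2.37 g

Ratio of target to recipe volume: 4280 / 750 = 5.70667.
sodium carbonate: 1.08 g × (4280 mL / 750 mL) = 6.16 g
beef extract: 7.91 g × (4280 mL / 750 mL) = 45.14 g
ferric citrate: 5.08 mg × (4280 mL / 750 mL) = 28.99 mg
L-glutamine: 0.534 g × (4280 mL / 750 mL) = 3.05 g
glucose: 15.8 g × (4280 mL / 750 mL) = 90.17 g
soluble starch: 4.22 g × (4280 mL / 750 mL) = 24.08 g
L-cysteine hydrochloride: 0.415 g × (4280 mL / 750 mL) = 2.37 g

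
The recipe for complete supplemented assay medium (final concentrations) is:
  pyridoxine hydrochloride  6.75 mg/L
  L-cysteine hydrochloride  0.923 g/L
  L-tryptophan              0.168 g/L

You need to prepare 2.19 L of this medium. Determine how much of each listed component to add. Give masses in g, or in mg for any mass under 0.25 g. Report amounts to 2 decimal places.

pyridoxine hydrochloride 14.78 mg; L-cysteine hydrochloride 2.02 g; L-tryptophan 0.37 g

Scale factor relative to 1 L: 2.19.
pyridoxine hydrochloride: 6.75 mg/L × 2.19 L = 14.78 mg
L-cysteine hydrochloride: 0.923 g/L × 2.19 L = 2.02 g
L-tryptophan: 0.168 g/L × 2.19 L = 0.37 g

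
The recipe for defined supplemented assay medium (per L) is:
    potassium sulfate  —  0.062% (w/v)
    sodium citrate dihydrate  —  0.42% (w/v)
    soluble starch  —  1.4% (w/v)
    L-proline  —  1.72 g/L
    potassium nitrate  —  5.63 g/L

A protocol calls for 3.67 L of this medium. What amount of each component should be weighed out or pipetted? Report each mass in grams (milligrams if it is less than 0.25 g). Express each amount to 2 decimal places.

Working volume: 3.67 L.
potassium sulfate: 0.062% w/v = 0.62 g/L → 0.62 × 3.67 L = 2.28 g
sodium citrate dihydrate: 0.42% w/v = 4.2 g/L → 4.2 × 3.67 L = 15.41 g
soluble starch: 1.4% w/v = 14 g/L → 14 × 3.67 L = 51.38 g
L-proline: 1.72 g/L × 3.67 L = 6.31 g
potassium nitrate: 5.63 g/L × 3.67 L = 20.66 g

potassium sulfate 2.28 g; sodium citrate dihydrate 15.41 g; soluble starch 51.38 g; L-proline 6.31 g; potassium nitrate 20.66 g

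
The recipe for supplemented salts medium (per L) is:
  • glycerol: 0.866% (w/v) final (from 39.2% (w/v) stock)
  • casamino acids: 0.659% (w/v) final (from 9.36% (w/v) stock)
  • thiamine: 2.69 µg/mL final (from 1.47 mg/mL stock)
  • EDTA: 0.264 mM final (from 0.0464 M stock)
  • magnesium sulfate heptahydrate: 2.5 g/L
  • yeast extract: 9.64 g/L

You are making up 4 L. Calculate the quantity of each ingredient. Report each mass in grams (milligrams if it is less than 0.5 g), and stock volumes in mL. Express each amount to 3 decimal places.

glycerol 88.367 mL; casamino acids 281.624 mL; thiamine 7.320 mL; EDTA 22.759 mL; magnesium sulfate heptahydrate 10.000 g; yeast extract 38.560 g

Working volume: 4 L.
glycerol: dilute stock: 0.866% ÷ 39.2% × 4000 mL = 88.367 mL
casamino acids: dilute stock: 0.659% ÷ 9.36% × 4000 mL = 281.624 mL
thiamine: dilute stock: 2.69 µg/mL × 4000 mL ÷ 1470 µg/mL = 7.320 mL
EDTA: dilute stock: 0.264 mM × 4000 mL ÷ 46.4 mM = 22.759 mL
magnesium sulfate heptahydrate: 2.5 g/L × 4 L = 10.000 g
yeast extract: 9.64 g/L × 4 L = 38.560 g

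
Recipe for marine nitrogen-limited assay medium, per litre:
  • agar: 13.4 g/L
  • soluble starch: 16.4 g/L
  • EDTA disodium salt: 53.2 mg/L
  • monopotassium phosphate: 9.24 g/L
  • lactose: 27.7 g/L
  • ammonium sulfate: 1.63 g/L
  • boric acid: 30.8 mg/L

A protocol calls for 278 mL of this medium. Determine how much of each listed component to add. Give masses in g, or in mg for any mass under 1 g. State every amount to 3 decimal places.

agar 3.725 g; soluble starch 4.559 g; EDTA disodium salt 14.790 mg; monopotassium phosphate 2.569 g; lactose 7.701 g; ammonium sulfate 453.140 mg; boric acid 8.562 mg

Working volume: 278 mL = 0.278 L.
agar: 13.4 g/L × 0.278 L = 3.725 g
soluble starch: 16.4 g/L × 0.278 L = 4.559 g
EDTA disodium salt: 53.2 mg/L × 0.278 L = 14.790 mg
monopotassium phosphate: 9.24 g/L × 0.278 L = 2.569 g
lactose: 27.7 g/L × 0.278 L = 7.701 g
ammonium sulfate: 1.63 g/L × 0.278 L = 0.45314 g = 453.140 mg
boric acid: 30.8 mg/L × 0.278 L = 8.562 mg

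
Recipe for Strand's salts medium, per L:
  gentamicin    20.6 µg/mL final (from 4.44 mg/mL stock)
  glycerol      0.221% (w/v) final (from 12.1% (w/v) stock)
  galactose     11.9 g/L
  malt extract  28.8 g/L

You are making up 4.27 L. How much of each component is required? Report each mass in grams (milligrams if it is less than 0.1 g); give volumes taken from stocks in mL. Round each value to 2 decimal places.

Scale factor relative to 1 L: 4.27.
gentamicin: dilute stock: 20.6 µg/mL × 4270 mL ÷ 4440 µg/mL = 19.81 mL
glycerol: C1V1 = C2V2 → 0.221% ÷ 12.1% × 4270 mL = 77.99 mL
galactose: 11.9 g/L × 4.27 L = 50.81 g
malt extract: 28.8 g/L × 4.27 L = 122.98 g

gentamicin 19.81 mL; glycerol 77.99 mL; galactose 50.81 g; malt extract 122.98 g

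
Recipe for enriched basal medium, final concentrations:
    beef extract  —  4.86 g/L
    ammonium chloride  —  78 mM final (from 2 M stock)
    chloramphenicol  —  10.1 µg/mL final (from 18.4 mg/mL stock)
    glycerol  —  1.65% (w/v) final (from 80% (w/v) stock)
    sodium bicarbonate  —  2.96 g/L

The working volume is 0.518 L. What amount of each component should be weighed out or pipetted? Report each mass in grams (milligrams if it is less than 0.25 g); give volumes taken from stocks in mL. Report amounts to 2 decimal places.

Working volume: 0.518 L.
beef extract: 4.86 g/L × 0.518 L = 2.52 g
ammonium chloride: dilute stock: 78 mM × 518 mL ÷ 2000 mM = 20.20 mL
chloramphenicol: C1V1 = C2V2 → 10.1 µg/mL × 518 mL ÷ 18400 µg/mL = 0.28 mL
glycerol: dilute stock: 1.65% ÷ 80% × 518 mL = 10.68 mL
sodium bicarbonate: 2.96 g/L × 0.518 L = 1.53 g

beef extract 2.52 g; ammonium chloride 20.20 mL; chloramphenicol 0.28 mL; glycerol 10.68 mL; sodium bicarbonate 1.53 g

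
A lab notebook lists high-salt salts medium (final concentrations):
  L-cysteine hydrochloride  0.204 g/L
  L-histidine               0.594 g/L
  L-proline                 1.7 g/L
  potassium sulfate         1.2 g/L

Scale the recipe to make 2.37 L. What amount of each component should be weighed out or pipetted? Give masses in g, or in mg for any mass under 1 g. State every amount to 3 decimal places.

Working volume: 2.37 L.
L-cysteine hydrochloride: 0.204 g/L × 2.37 L = 0.48348 g = 483.480 mg
L-histidine: 0.594 g/L × 2.37 L = 1.408 g
L-proline: 1.7 g/L × 2.37 L = 4.029 g
potassium sulfate: 1.2 g/L × 2.37 L = 2.844 g

L-cysteine hydrochloride 483.480 mg; L-histidine 1.408 g; L-proline 4.029 g; potassium sulfate 2.844 g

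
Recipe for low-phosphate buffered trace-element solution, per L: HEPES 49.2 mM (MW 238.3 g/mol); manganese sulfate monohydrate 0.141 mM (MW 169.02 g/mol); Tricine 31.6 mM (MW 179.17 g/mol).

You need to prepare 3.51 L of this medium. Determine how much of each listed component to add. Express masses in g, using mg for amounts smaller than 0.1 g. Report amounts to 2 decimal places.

HEPES 41.15 g; manganese sulfate monohydrate 83.65 mg; Tricine 19.87 g

Scale factor relative to 1 L: 3.51.
HEPES: 49.2 mmol/L × 238.3 g/mol × 3.51 L ÷ 1000 = 41.15 g
manganese sulfate monohydrate: 0.141 mmol/L × 169.02 mg/mmol × 3.51 L = 83.65 mg
Tricine: 31.6 mmol/L × 179.17 g/mol × 3.51 L ÷ 1000 = 19.87 g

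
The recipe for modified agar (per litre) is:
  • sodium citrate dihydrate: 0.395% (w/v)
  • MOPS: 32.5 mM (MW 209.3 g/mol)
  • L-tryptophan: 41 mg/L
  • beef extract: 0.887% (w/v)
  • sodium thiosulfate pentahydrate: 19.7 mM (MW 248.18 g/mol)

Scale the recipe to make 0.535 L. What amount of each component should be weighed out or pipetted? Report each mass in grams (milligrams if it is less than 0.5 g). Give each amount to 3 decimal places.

sodium citrate dihydrate 2.113 g; MOPS 3.639 g; L-tryptophan 21.935 mg; beef extract 4.745 g; sodium thiosulfate pentahydrate 2.616 g

Scale factor relative to 1 L: 0.535.
sodium citrate dihydrate: 0.395% w/v = 3.95 g/L → 3.95 × 0.535 L = 2.113 g
MOPS: 32.5 mmol/L × 209.3 g/mol × 0.535 L ÷ 1000 = 3.639 g
L-tryptophan: 41 mg/L × 0.535 L = 21.935 mg
beef extract: 0.887% w/v = 8.87 g/L → 8.87 × 0.535 L = 4.745 g
sodium thiosulfate pentahydrate: 19.7 mmol/L × 248.18 g/mol × 0.535 L ÷ 1000 = 2.616 g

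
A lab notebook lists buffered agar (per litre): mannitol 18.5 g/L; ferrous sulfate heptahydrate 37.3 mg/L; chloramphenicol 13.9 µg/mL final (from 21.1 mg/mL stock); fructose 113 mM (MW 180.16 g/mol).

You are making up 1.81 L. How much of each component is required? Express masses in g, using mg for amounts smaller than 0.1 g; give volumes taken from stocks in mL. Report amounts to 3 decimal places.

Scale factor relative to 1 L: 1.81.
mannitol: 18.5 g/L × 1.81 L = 33.485 g
ferrous sulfate heptahydrate: 37.3 mg/L × 1.81 L = 67.513 mg
chloramphenicol: V = C2·V2/C1 = 13.9 µg/mL × 1810 mL ÷ 21100 µg/mL = 1.192 mL
fructose: 113 mmol/L × 180.16 g/mol × 1.81 L ÷ 1000 = 36.848 g

mannitol 33.485 g; ferrous sulfate heptahydrate 67.513 mg; chloramphenicol 1.192 mL; fructose 36.848 g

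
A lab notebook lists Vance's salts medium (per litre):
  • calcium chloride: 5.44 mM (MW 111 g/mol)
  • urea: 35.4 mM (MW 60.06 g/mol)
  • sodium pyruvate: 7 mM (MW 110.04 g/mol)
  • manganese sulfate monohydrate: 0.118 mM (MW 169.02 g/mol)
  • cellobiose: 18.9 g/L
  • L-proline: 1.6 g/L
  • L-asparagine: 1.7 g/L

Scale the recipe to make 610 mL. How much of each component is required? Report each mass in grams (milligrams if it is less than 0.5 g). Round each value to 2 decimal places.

Working volume: 610 mL = 0.61 L.
calcium chloride: 5.44 mmol/L × 111 mg/mmol × 0.61 L = 368.34 mg
urea: 35.4 mmol/L × 60.06 g/mol × 0.61 L ÷ 1000 = 1.30 g
sodium pyruvate: 7 mmol/L × 110.04 mg/mmol × 0.61 L = 469.87 mg
manganese sulfate monohydrate: 0.118 mmol/L × 169.02 mg/mmol × 0.61 L = 12.17 mg
cellobiose: 18.9 g/L × 0.61 L = 11.53 g
L-proline: 1.6 g/L × 0.61 L = 0.98 g
L-asparagine: 1.7 g/L × 0.61 L = 1.04 g

calcium chloride 368.34 mg; urea 1.30 g; sodium pyruvate 469.87 mg; manganese sulfate monohydrate 12.17 mg; cellobiose 11.53 g; L-proline 0.98 g; L-asparagine 1.04 g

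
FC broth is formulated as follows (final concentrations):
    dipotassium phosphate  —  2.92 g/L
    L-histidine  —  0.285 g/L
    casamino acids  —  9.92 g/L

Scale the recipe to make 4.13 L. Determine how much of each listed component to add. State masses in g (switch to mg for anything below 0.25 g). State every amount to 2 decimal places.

dipotassium phosphate 12.06 g; L-histidine 1.18 g; casamino acids 40.97 g

Scale factor relative to 1 L: 4.13.
dipotassium phosphate: 2.92 g/L × 4.13 L = 12.06 g
L-histidine: 0.285 g/L × 4.13 L = 1.18 g
casamino acids: 9.92 g/L × 4.13 L = 40.97 g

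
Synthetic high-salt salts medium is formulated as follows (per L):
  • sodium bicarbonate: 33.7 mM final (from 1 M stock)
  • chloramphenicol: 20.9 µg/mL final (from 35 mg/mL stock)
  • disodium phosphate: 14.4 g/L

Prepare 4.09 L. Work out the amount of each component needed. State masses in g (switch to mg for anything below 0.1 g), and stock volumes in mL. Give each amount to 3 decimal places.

Working volume: 4.09 L.
sodium bicarbonate: C1V1 = C2V2 → 33.7 mM × 4090 mL ÷ 1000 mM = 137.833 mL
chloramphenicol: C1V1 = C2V2 → 20.9 µg/mL × 4090 mL ÷ 35000 µg/mL = 2.442 mL
disodium phosphate: 14.4 g/L × 4.09 L = 58.896 g

sodium bicarbonate 137.833 mL; chloramphenicol 2.442 mL; disodium phosphate 58.896 g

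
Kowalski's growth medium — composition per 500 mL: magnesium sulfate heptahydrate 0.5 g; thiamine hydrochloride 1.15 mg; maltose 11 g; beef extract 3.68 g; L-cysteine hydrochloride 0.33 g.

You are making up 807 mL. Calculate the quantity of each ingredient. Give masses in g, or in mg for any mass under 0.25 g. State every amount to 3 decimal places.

Scale factor = 807 mL / 500 mL = 1.614.
magnesium sulfate heptahydrate: 0.5 g × (807 mL / 500 mL) = 0.807 g
thiamine hydrochloride: 1.15 mg × (807 mL / 500 mL) = 1.856 mg
maltose: 11 g × (807 mL / 500 mL) = 17.754 g
beef extract: 3.68 g × (807 mL / 500 mL) = 5.940 g
L-cysteine hydrochloride: 0.33 g × (807 mL / 500 mL) = 0.533 g

magnesium sulfate heptahydrate 0.807 g; thiamine hydrochloride 1.856 mg; maltose 17.754 g; beef extract 5.940 g; L-cysteine hydrochloride 0.533 g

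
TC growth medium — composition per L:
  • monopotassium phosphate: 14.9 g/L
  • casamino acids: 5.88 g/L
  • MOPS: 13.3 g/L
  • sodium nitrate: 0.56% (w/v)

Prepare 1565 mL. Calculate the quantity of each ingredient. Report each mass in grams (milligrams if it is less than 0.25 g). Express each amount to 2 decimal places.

Target volume = 1565 mL = 1.565 L.
monopotassium phosphate: 14.9 g/L × 1.565 L = 23.32 g
casamino acids: 5.88 g/L × 1.565 L = 9.20 g
MOPS: 13.3 g/L × 1.565 L = 20.81 g
sodium nitrate: 0.56% w/v = 5.6 g/L → 5.6 × 1.565 L = 8.76 g

monopotassium phosphate 23.32 g; casamino acids 9.20 g; MOPS 20.81 g; sodium nitrate 8.76 g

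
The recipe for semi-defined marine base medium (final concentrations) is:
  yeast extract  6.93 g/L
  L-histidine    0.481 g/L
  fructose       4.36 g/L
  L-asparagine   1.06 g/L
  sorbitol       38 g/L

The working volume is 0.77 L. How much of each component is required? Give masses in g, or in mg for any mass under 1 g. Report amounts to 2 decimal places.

Working volume: 0.77 L.
yeast extract: 6.93 g/L × 0.77 L = 5.34 g
L-histidine: 0.481 g/L × 0.77 L = 0.37037 g = 370.37 mg
fructose: 4.36 g/L × 0.77 L = 3.36 g
L-asparagine: 1.06 g/L × 0.77 L = 0.8162 g = 816.20 mg
sorbitol: 38 g/L × 0.77 L = 29.26 g

yeast extract 5.34 g; L-histidine 370.37 mg; fructose 3.36 g; L-asparagine 816.20 mg; sorbitol 29.26 g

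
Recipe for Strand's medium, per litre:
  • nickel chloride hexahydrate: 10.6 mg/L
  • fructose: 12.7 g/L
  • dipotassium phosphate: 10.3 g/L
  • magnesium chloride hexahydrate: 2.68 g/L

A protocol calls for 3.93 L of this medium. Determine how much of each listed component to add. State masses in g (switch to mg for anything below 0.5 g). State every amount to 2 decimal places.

nickel chloride hexahydrate 41.66 mg; fructose 49.91 g; dipotassium phosphate 40.48 g; magnesium chloride hexahydrate 10.53 g

Working volume: 3.93 L.
nickel chloride hexahydrate: 10.6 mg/L × 3.93 L = 41.66 mg
fructose: 12.7 g/L × 3.93 L = 49.91 g
dipotassium phosphate: 10.3 g/L × 3.93 L = 40.48 g
magnesium chloride hexahydrate: 2.68 g/L × 3.93 L = 10.53 g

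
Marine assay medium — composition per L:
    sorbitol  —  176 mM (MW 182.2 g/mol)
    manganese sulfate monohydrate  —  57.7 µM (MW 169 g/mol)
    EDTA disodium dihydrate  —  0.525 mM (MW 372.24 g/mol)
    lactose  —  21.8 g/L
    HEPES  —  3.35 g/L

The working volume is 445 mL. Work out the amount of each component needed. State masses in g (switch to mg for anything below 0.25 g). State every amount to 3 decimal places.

Scale factor relative to 1 L: 0.445.
sorbitol: 176 mmol/L × 182.2 g/mol × 0.445 L ÷ 1000 = 14.270 g
manganese sulfate monohydrate: 57.7 µmol/L × 169 g/mol × 0.445 L ÷ 1000 = 4.339 mg
EDTA disodium dihydrate: 0.525 mmol/L × 372.24 mg/mmol × 0.445 L = 86.965 mg
lactose: 21.8 g/L × 0.445 L = 9.701 g
HEPES: 3.35 g/L × 0.445 L = 1.491 g

sorbitol 14.270 g; manganese sulfate monohydrate 4.339 mg; EDTA disodium dihydrate 86.965 mg; lactose 9.701 g; HEPES 1.491 g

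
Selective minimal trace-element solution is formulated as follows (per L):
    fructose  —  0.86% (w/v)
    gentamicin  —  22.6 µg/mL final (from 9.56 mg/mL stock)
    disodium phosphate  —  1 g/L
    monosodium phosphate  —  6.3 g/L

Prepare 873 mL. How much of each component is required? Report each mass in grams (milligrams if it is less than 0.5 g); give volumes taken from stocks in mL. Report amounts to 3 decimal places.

fructose 7.508 g; gentamicin 2.064 mL; disodium phosphate 0.873 g; monosodium phosphate 5.500 g

Working volume: 873 mL = 0.873 L.
fructose: 0.86 g per 100 mL × 873 mL ÷ 100 = 7.508 g
gentamicin: V = C2·V2/C1 = 22.6 µg/mL × 873 mL ÷ 9560 µg/mL = 2.064 mL
disodium phosphate: 1 g/L × 0.873 L = 0.873 g
monosodium phosphate: 6.3 g/L × 0.873 L = 5.500 g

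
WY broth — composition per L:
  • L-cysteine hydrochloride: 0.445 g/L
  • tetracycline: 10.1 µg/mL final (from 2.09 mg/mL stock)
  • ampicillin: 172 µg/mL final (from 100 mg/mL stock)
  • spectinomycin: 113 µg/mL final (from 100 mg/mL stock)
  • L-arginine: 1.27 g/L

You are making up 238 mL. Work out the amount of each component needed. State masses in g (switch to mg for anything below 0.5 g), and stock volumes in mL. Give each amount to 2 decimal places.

Target volume = 238 mL = 0.238 L.
L-cysteine hydrochloride: 0.445 g/L × 0.238 L = 0.10591 g = 105.91 mg
tetracycline: V = C2·V2/C1 = 10.1 µg/mL × 238 mL ÷ 2090 µg/mL = 1.15 mL
ampicillin: dilute stock: 172 µg/mL × 238 mL ÷ 100000 µg/mL = 0.41 mL
spectinomycin: dilute stock: 113 µg/mL × 238 mL ÷ 100000 µg/mL = 0.27 mL
L-arginine: 1.27 g/L × 0.238 L = 0.30226 g = 302.26 mg

L-cysteine hydrochloride 105.91 mg; tetracycline 1.15 mL; ampicillin 0.41 mL; spectinomycin 0.27 mL; L-arginine 302.26 mg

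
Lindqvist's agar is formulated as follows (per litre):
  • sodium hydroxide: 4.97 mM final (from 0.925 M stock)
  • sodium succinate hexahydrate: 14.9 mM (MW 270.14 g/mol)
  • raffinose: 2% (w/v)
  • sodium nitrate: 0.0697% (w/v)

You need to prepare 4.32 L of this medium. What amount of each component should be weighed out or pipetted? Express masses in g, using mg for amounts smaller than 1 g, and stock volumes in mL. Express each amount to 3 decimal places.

Working volume: 4.32 L.
sodium hydroxide: C1V1 = C2V2 → 4.97 mM × 4320 mL ÷ 925 mM = 23.211 mL
sodium succinate hexahydrate: 14.9 mmol/L × 270.14 g/mol × 4.32 L ÷ 1000 = 17.388 g
raffinose: 2% w/v = 20 g/L → 20 × 4.32 L = 86.400 g
sodium nitrate: 0.0697 g per 100 mL × 4320 mL ÷ 100 = 3.011 g

sodium hydroxide 23.211 mL; sodium succinate hexahydrate 17.388 g; raffinose 86.400 g; sodium nitrate 3.011 g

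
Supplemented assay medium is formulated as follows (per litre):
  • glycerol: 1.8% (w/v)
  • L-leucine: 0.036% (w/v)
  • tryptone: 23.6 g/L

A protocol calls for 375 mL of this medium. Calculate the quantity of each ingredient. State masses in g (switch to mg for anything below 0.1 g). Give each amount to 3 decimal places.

glycerol 6.750 g; L-leucine 0.135 g; tryptone 8.850 g

Working volume: 375 mL = 0.375 L.
glycerol: 1.8% w/v = 18 g/L → 18 × 0.375 L = 6.750 g
L-leucine: 0.036% w/v = 0.36 g/L → 0.36 × 0.375 L = 0.135 g
tryptone: 23.6 g/L × 0.375 L = 8.850 g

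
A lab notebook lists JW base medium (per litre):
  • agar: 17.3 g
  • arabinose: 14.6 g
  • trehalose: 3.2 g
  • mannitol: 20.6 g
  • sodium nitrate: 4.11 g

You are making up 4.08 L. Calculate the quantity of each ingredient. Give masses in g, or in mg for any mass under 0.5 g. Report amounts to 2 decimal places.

Ratio of target to recipe volume: 4080 / 1000 = 4.08.
agar: 17.3 g × (4080 mL / 1000 mL) = 70.58 g
arabinose: 14.6 g × (4080 mL / 1000 mL) = 59.57 g
trehalose: 3.2 g × (4080 mL / 1000 mL) = 13.06 g
mannitol: 20.6 g × (4080 mL / 1000 mL) = 84.05 g
sodium nitrate: 4.11 g × (4080 mL / 1000 mL) = 16.77 g

agar 70.58 g; arabinose 59.57 g; trehalose 13.06 g; mannitol 84.05 g; sodium nitrate 16.77 g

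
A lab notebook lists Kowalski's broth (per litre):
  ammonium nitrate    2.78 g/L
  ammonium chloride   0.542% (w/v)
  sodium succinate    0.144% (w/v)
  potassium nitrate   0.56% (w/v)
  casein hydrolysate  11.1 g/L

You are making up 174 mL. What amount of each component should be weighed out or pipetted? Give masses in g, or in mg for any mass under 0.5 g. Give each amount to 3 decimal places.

Target volume = 174 mL = 0.174 L.
ammonium nitrate: 2.78 g/L × 0.174 L = 0.48372 g = 483.720 mg
ammonium chloride: 0.542% w/v = 5.42 g/L → 5.42 × 0.174 L = 0.943 g
sodium succinate: 0.144 g per 100 mL × 174 mL ÷ 100 = 0.25056 g = 250.560 mg
potassium nitrate: 0.56% w/v = 5.6 g/L → 5.6 × 0.174 L = 0.974 g
casein hydrolysate: 11.1 g/L × 0.174 L = 1.931 g

ammonium nitrate 483.720 mg; ammonium chloride 0.943 g; sodium succinate 250.560 mg; potassium nitrate 0.974 g; casein hydrolysate 1.931 g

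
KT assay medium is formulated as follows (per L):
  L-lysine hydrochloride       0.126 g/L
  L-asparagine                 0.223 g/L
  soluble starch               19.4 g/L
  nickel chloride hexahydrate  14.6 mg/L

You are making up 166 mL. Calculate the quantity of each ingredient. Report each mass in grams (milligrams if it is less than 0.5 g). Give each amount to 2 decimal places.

Working volume: 166 mL = 0.166 L.
L-lysine hydrochloride: 0.126 g/L × 0.166 L = 0.020916 g = 20.92 mg
L-asparagine: 0.223 g/L × 0.166 L = 0.037018 g = 37.02 mg
soluble starch: 19.4 g/L × 0.166 L = 3.22 g
nickel chloride hexahydrate: 14.6 mg/L × 0.166 L = 2.42 mg

L-lysine hydrochloride 20.92 mg; L-asparagine 37.02 mg; soluble starch 3.22 g; nickel chloride hexahydrate 2.42 mg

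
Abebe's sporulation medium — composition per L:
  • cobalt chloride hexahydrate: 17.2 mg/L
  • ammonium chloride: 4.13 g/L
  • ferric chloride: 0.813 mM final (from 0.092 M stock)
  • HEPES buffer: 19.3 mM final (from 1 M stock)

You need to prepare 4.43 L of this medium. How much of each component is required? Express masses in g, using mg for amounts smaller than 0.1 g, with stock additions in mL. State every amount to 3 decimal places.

Working volume: 4.43 L.
cobalt chloride hexahydrate: 17.2 mg/L × 4.43 L = 76.196 mg
ammonium chloride: 4.13 g/L × 4.43 L = 18.296 g
ferric chloride: C1V1 = C2V2 → 0.813 mM × 4430 mL ÷ 92 mM = 39.148 mL
HEPES buffer: C1V1 = C2V2 → 19.3 mM × 4430 mL ÷ 1000 mM = 85.499 mL

cobalt chloride hexahydrate 76.196 mg; ammonium chloride 18.296 g; ferric chloride 39.148 mL; HEPES buffer 85.499 mL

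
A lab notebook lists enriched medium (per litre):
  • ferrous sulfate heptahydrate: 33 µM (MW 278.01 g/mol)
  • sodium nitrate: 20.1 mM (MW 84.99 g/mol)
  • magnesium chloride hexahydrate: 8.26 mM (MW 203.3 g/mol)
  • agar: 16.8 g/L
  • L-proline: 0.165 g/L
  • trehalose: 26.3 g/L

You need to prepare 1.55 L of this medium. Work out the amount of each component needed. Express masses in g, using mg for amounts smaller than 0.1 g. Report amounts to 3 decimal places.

Working volume: 1.55 L.
ferrous sulfate heptahydrate: 33 µmol/L × 278.01 g/mol × 1.55 L ÷ 1000 = 14.220 mg
sodium nitrate: 20.1 mmol/L × 84.99 g/mol × 1.55 L ÷ 1000 = 2.648 g
magnesium chloride hexahydrate: 8.26 mmol/L × 203.3 g/mol × 1.55 L ÷ 1000 = 2.603 g
agar: 16.8 g/L × 1.55 L = 26.040 g
L-proline: 0.165 g/L × 1.55 L = 0.256 g
trehalose: 26.3 g/L × 1.55 L = 40.765 g

ferrous sulfate heptahydrate 14.220 mg; sodium nitrate 2.648 g; magnesium chloride hexahydrate 2.603 g; agar 26.040 g; L-proline 0.256 g; trehalose 40.765 g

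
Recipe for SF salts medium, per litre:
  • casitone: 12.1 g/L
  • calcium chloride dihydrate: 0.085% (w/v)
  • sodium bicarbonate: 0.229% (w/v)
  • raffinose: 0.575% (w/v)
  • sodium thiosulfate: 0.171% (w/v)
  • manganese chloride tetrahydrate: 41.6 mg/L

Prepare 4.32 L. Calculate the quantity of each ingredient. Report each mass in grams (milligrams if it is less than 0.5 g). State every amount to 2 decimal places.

casitone 52.27 g; calcium chloride dihydrate 3.67 g; sodium bicarbonate 9.89 g; raffinose 24.84 g; sodium thiosulfate 7.39 g; manganese chloride tetrahydrate 179.71 mg

Working volume: 4.32 L.
casitone: 12.1 g/L × 4.32 L = 52.27 g
calcium chloride dihydrate: 0.085 g per 100 mL × 4320 mL ÷ 100 = 3.67 g
sodium bicarbonate: 0.229 g per 100 mL × 4320 mL ÷ 100 = 9.89 g
raffinose: 0.575 g per 100 mL × 4320 mL ÷ 100 = 24.84 g
sodium thiosulfate: 0.171% w/v = 1.71 g/L → 1.71 × 4.32 L = 7.39 g
manganese chloride tetrahydrate: 41.6 mg/L × 4.32 L = 179.71 mg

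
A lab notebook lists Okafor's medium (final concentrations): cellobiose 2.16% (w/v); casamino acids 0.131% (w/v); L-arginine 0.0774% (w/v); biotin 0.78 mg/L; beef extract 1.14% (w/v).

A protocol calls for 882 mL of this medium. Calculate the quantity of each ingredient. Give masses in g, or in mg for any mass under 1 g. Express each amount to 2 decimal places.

cellobiose 19.05 g; casamino acids 1.16 g; L-arginine 682.67 mg; biotin 0.69 mg; beef extract 10.05 g

Working volume: 882 mL = 0.882 L.
cellobiose: 2.16 g per 100 mL × 882 mL ÷ 100 = 19.05 g
casamino acids: 0.131% w/v = 1.31 g/L → 1.31 × 0.882 L = 1.16 g
L-arginine: 0.0774 g per 100 mL × 882 mL ÷ 100 = 0.682668 g = 682.67 mg
biotin: 0.78 mg/L × 0.882 L = 0.69 mg
beef extract: 1.14% w/v = 11.4 g/L → 11.4 × 0.882 L = 10.05 g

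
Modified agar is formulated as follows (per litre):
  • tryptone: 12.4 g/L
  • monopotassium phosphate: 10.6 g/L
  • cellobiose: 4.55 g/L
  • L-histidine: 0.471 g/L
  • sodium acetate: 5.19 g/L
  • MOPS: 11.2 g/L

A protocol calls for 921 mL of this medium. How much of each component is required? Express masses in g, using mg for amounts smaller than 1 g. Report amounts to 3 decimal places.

Scale factor relative to 1 L: 0.921.
tryptone: 12.4 g/L × 0.921 L = 11.420 g
monopotassium phosphate: 10.6 g/L × 0.921 L = 9.763 g
cellobiose: 4.55 g/L × 0.921 L = 4.191 g
L-histidine: 0.471 g/L × 0.921 L = 0.433791 g = 433.791 mg
sodium acetate: 5.19 g/L × 0.921 L = 4.780 g
MOPS: 11.2 g/L × 0.921 L = 10.315 g

tryptone 11.420 g; monopotassium phosphate 9.763 g; cellobiose 4.191 g; L-histidine 433.791 mg; sodium acetate 4.780 g; MOPS 10.315 g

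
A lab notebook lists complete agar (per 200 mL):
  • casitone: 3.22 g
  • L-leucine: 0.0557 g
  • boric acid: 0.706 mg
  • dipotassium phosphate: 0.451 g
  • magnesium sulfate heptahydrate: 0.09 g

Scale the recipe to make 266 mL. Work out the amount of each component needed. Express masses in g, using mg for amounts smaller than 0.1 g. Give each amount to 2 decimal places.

Scale factor = 266 mL / 200 mL = 1.33.
casitone: 3.22 g × (266 mL / 200 mL) = 4.28 g
L-leucine: 0.0557 g × (266 mL / 200 mL) = 0.074081 g = 74.08 mg
boric acid: 0.706 mg × (266 mL / 200 mL) = 0.94 mg
dipotassium phosphate: 0.451 g × (266 mL / 200 mL) = 0.60 g
magnesium sulfate heptahydrate: 0.09 g × (266 mL / 200 mL) = 0.12 g

casitone 4.28 g; L-leucine 74.08 mg; boric acid 0.94 mg; dipotassium phosphate 0.60 g; magnesium sulfate heptahydrate 0.12 g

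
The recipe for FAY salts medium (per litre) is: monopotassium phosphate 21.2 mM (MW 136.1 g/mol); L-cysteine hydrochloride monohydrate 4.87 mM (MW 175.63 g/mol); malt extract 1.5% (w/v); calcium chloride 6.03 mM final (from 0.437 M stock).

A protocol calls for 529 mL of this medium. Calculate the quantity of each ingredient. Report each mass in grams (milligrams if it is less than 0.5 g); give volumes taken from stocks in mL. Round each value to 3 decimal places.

Working volume: 529 mL = 0.529 L.
monopotassium phosphate: 21.2 mmol/L × 136.1 g/mol × 0.529 L ÷ 1000 = 1.526 g
L-cysteine hydrochloride monohydrate: 4.87 mmol/L × 175.63 mg/mmol × 0.529 L = 452.463 mg
malt extract: 1.5% w/v = 15 g/L → 15 × 0.529 L = 7.935 g
calcium chloride: dilute stock: 6.03 mM × 529 mL ÷ 437 mM = 7.299 mL

monopotassium phosphate 1.526 g; L-cysteine hydrochloride monohydrate 452.463 mg; malt extract 7.935 g; calcium chloride 7.299 mL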